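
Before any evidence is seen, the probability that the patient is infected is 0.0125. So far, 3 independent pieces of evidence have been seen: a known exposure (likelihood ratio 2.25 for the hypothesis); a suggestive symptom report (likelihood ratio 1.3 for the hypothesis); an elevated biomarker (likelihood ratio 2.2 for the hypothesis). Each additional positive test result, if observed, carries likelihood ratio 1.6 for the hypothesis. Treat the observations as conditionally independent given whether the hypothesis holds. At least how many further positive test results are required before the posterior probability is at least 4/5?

Prior odds = 0.0125/0.9875 = 1/79.
Combined Bayes factor of the evidence already in hand = 2.25 × 1.3 × 2.2 = 6.435.
Odds after that evidence = (1/79) × 6.435 = 1287/15800.
Target odds = 0.8/0.2 = 4.
Need 1.6ⁿ ≥ 4 ÷ (1287/15800) = 63200/1287.
1.6⁸ = 16777216/390625 falls short of 63200/1287 but 1.6⁹ = 134217728/1953125 reaches it, so n = 9.

9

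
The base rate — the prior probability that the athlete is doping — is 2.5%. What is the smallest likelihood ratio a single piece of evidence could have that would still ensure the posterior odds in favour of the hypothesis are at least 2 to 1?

Prior odds = 0.025/0.975 = 1/39.
Target odds = 2.
Required Bayes factor = 2 ÷ (1/39) = 78.

78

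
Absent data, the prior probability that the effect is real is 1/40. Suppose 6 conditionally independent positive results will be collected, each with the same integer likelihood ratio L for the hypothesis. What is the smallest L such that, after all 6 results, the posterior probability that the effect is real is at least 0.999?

Prior odds = 0.025/0.975 = 1/39.
Target odds = 0.999/0.001 = 999.
Need L⁶ ≥ 999 ÷ (1/39) = 38961.
5⁶ = 15625 < 38961 ≤ 46656 = 6⁶, so L = 6.

6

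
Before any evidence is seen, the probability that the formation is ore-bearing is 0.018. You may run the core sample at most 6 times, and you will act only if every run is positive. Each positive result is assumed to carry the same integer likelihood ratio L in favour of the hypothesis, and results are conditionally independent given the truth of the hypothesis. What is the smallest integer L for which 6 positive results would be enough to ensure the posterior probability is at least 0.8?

Prior odds = 0.018/0.982 = 9/491.
Target odds = 0.8/0.2 = 4.
Need L⁶ ≥ 4 ÷ (9/491) = 1964/9.
2⁶ = 64 < 1964/9 ≤ 729 = 3⁶, so L = 3.

3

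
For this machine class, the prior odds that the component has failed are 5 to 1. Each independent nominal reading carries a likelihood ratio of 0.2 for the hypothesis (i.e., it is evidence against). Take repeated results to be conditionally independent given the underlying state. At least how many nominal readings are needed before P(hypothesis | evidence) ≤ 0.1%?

Prior odds = 5.
Likelihood ratio per nominal reading = 0.2.
Target posterior odds = 0.001/0.999 = 1/999.
Require 0.2ⁿ ≤ 1/999 ÷ 5 = 1/4995.
0.2⁵ = 0.00032 is still above 1/4995 but 0.2⁶ = 1/15625 is at or below it, so n = 6.

6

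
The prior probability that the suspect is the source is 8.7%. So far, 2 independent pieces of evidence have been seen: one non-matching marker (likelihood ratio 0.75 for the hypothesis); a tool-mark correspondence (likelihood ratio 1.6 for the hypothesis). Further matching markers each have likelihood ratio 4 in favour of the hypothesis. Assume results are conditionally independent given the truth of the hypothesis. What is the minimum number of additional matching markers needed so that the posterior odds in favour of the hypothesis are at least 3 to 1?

Prior odds = 0.087/0.913 = 87/913.
Combined Bayes factor of the evidence already in hand = 0.75 × 1.6 = 1.2.
Odds after that evidence = (87/913) × 1.2 = 522/4565.
Target odds = 3.
Need 4ⁿ ≥ 3 ÷ (522/4565) = 4565/174.
4² = 16 falls short of 4565/174 but 4³ = 64 reaches it, so n = 3.

3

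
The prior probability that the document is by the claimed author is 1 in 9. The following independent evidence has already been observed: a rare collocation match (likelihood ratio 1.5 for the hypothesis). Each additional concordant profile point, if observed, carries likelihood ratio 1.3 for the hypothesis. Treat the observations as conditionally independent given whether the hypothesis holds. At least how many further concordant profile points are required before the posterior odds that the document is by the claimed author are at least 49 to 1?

22

Prior odds = (1/9)/(8/9) = 0.125.
Bayes factor of the evidence already in hand = 1.5.
Odds after that evidence = 0.125 × 1.5 = 0.1875.
Target odds = 49.
Need 1.3ⁿ ≥ 49 ÷ 0.1875 = 784/3.
1.3²¹ ≈247.065 falls short of 784/3 but 1.3²² ≈321.184 reaches it, so n = 22.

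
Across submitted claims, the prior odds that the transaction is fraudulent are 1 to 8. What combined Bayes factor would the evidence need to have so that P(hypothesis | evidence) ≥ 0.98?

Prior odds = 0.125.
Target odds = 0.98/0.02 = 49.
Required Bayes factor = 49 ÷ 0.125 = 392.

392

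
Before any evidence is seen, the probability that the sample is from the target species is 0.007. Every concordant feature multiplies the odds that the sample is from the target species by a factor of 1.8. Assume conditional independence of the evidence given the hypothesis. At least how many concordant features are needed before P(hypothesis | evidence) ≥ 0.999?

Prior odds: 0.007 ÷ 0.993 = 7/993.
Likelihood ratio per concordant feature = 1.8.
Target posterior odds = 0.999/0.001 = 999.
Require 1.8ⁿ ≥ 999 ÷ (7/993) = 992007/7.
1.8²⁰ ≈127482 falls short of 992007/7 but 1.8²¹ ≈229468 reaches it, so n = 21.

21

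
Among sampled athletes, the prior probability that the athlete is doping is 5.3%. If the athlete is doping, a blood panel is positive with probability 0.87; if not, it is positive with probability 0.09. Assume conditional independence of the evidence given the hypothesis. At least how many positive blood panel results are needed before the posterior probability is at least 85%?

3

Prior odds: 0.053 ÷ 0.947 = 53/947.
Likelihood ratio of a positive = 0.87/0.09 = 29/3.
Target posterior odds = 0.85/0.15 = 17/3.
Require (29/3)ⁿ ≥ 17/3 ÷ (53/947) = 16099/159.
(29/3)² = 841/9 falls short of 16099/159 but (29/3)³ = 24389/27 reaches it, so n = 3.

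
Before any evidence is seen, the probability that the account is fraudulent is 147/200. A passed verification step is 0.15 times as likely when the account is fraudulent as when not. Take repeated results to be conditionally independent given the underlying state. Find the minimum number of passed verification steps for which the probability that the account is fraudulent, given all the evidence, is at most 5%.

3

Prior odds: 0.735 ÷ 0.265 = 147/53.
Likelihood ratio per passed verification step = 0.15.
Target posterior odds = 0.05/0.95 = 1/19.
Need (147/53) × 0.15ⁿ ≤ 1/19, i.e. 0.15ⁿ ≤ 53/2793.
0.15² = 0.0225 is still above 53/2793 but 0.15³ = 0.003375 is at or below it, so n = 3.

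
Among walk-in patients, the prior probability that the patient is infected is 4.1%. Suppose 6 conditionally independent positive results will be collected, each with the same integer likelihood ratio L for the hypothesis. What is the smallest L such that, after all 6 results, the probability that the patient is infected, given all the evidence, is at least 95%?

3

Prior odds = 0.041/0.959 = 41/959.
Target odds = 0.95/0.05 = 19.
Need L⁶ ≥ 19 ÷ (41/959) = 18221/41.
2⁶ = 64 < 18221/41 ≤ 729 = 3⁶, so L = 3.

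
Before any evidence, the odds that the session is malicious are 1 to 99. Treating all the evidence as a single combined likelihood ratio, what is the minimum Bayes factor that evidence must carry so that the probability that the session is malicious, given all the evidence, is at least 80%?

Prior odds = 1/99.
Target odds = 0.8/0.2 = 4.
Required Bayes factor = 4 ÷ (1/99) = 396.

396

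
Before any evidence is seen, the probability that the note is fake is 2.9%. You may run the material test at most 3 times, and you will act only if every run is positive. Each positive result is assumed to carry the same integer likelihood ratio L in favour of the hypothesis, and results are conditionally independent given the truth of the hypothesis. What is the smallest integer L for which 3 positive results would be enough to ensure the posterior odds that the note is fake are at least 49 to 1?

12

Prior odds = 0.029/0.971 = 29/971.
Target odds = 49.
Need L³ ≥ 49 ÷ (29/971) = 47579/29.
11³ = 1331 < 47579/29 ≤ 1728 = 12³, so L = 12.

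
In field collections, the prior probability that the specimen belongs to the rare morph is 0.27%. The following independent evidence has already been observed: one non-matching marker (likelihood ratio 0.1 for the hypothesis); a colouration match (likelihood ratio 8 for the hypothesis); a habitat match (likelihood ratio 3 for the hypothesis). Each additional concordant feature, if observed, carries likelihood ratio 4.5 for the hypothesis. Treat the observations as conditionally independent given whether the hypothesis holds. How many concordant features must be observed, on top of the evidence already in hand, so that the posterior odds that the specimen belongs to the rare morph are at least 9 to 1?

5

Prior odds = 0.0027/0.9973 = 27/9973.
Combined Bayes factor of the evidence already in hand = 0.1 × 8 × 3 = 2.4.
Odds after that evidence = (27/9973) × 2.4 = 324/49865.
Target odds = 9.
Need 4.5ⁿ ≥ 9 ÷ (324/49865) = 49865/36.
4.5⁴ = 410.0625 falls short of 49865/36 but 4.5⁵ = 1845.28125 reaches it, so n = 5.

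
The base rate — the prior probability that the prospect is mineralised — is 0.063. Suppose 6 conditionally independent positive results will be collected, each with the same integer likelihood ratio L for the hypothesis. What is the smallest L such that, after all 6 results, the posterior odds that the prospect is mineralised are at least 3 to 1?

2

Prior odds = 0.063/0.937 = 63/937.
Target odds = 3.
Need L⁶ ≥ 3 ÷ (63/937) = 937/21.
1⁶ = 1 < 937/21 ≤ 64 = 2⁶, so L = 2.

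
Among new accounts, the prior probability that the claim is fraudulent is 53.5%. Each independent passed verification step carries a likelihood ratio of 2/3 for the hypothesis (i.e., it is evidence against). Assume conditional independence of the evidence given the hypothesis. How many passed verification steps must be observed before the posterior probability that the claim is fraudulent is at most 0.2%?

16

Prior odds = 0.535/0.465 = 107/93.
Likelihood ratio per passed verification step = 2/3.
Target posterior odds = 0.002/0.998 = 1/499.
Require (2/3)ⁿ ≤ 1/499 ÷ (107/93) = 93/53393.
(2/3)¹⁵ = 32768/14348907 is still above 93/53393 but (2/3)¹⁶ = 65536/43046721 is at or below it, so n = 16.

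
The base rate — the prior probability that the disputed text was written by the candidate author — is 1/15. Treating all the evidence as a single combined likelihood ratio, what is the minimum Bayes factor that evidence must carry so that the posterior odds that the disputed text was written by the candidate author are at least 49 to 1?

686

Prior odds = (1/15)/(14/15) = 1/14.
Target odds = 49.
Required Bayes factor = 49 ÷ (1/14) = 686.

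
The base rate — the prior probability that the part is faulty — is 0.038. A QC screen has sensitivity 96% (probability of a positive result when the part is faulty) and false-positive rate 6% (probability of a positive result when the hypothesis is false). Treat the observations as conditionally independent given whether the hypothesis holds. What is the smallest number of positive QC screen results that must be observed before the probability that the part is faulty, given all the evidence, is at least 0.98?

3

Prior odds = 0.038/0.962 = 19/481.
Likelihood ratio of a positive result = 0.96/0.06 = 16.
Target posterior odds = 0.98/0.02 = 49.
Require 16ⁿ ≥ 49 ÷ (19/481) = 23569/19.
16² = 256 falls short of 23569/19 but 16³ = 4096 reaches it, so n = 3.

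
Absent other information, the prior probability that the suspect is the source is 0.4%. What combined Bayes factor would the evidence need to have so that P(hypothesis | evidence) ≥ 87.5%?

1743

Prior odds = 0.004/0.996 = 1/249.
Target odds = 0.875/0.125 = 7.
Required Bayes factor = 7 ÷ (1/249) = 1743.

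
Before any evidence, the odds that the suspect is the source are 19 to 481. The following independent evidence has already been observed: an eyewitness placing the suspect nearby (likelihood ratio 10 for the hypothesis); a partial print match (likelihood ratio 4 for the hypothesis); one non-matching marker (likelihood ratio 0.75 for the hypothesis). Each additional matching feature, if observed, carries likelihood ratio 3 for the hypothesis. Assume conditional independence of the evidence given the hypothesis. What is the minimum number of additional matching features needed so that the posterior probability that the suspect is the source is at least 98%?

4

Prior odds = 19/481.
Combined Bayes factor of the evidence already in hand = 10 × 4 × 0.75 = 30.
Odds after that evidence = (19/481) × 30 = 570/481.
Target odds = 0.98/0.02 = 49.
Need 3ⁿ ≥ 49 ÷ (570/481) = 23569/570.
3³ = 27 falls short of 23569/570 but 3⁴ = 81 reaches it, so n = 4.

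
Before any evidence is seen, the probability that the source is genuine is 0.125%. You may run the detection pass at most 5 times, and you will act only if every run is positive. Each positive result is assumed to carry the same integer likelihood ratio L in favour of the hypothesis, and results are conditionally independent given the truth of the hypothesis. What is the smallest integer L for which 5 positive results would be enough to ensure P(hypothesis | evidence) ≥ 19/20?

7

Prior odds = 0.00125/0.99875 = 1/799.
Target odds = 0.95/0.05 = 19.
Need L⁵ ≥ 19 ÷ (1/799) = 15181.
6⁵ = 7776 < 15181 ≤ 16807 = 7⁵, so L = 7.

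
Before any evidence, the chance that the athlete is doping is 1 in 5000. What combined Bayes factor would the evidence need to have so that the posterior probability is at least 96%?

Prior odds = 0.0002/0.9998 = 1/4999.
Target odds = 0.96/0.04 = 24.
Required Bayes factor = 24 ÷ (1/4999) = 119976.

119976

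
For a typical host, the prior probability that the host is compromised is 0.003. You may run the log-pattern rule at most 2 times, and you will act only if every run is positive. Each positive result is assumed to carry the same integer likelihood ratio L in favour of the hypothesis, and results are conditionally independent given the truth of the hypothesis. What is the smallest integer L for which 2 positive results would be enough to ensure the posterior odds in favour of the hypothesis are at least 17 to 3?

Prior odds = 0.003/0.997 = 3/997.
Target odds = 17/3.
Need L² ≥ 17/3 ÷ (3/997) = 16949/9.
43² = 1849 < 16949/9 ≤ 1936 = 44², so L = 44.

44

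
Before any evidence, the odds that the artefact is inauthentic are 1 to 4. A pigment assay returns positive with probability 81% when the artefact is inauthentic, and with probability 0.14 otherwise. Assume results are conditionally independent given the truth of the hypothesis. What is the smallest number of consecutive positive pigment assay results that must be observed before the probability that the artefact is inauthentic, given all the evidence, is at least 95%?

Prior odds = 0.25.
Likelihood ratio of a positive result = 0.81/0.14 = 81/14.
Target posterior odds = 0.95/0.05 = 19.
Require (81/14)ⁿ ≥ 19 ÷ 0.25 = 76.
(81/14)² = 6561/196 falls short of 76 but (81/14)³ = 531441/2744 reaches it, so n = 3.

3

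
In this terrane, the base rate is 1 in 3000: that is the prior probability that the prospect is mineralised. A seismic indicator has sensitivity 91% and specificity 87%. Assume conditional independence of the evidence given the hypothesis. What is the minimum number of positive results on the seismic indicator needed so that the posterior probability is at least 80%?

5

Prior odds = (1/3000)/(2999/3000) = 1/2999.
False-positive rate = 1 − 0.87 = 0.13; likelihood ratio of a positive = 0.91/0.13 = 7.
Target posterior odds = 0.8/0.2 = 4.
Require 7ⁿ ≥ 4 ÷ (1/2999) = 11996.
7⁴ = 2401 falls short of 11996 but 7⁵ = 16807 reaches it, so n = 5.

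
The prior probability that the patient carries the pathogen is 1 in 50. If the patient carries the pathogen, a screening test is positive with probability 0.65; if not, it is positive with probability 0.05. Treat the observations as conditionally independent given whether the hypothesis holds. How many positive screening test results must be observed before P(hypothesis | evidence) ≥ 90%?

3

Prior odds = 0.02/0.98 = 1/49.
Likelihood ratio of a positive = 0.65/0.05 = 13.
Target posterior odds = 0.9/0.1 = 9.
Require 13ⁿ ≥ 9 ÷ (1/49) = 441.
13² = 169 falls short of 441 but 13³ = 2197 reaches it, so n = 3.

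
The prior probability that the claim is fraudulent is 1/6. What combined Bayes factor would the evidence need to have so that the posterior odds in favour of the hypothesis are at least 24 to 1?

Prior odds = (1/6)/(5/6) = 0.2.
Target odds = 24.
Required Bayes factor = 24 ÷ 0.2 = 120.

120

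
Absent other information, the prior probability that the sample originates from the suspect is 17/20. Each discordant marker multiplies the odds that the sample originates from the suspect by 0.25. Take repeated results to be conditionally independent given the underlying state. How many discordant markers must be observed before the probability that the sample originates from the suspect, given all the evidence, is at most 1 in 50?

Prior odds = 0.85/0.15 = 17/3.
Likelihood ratio per discordant marker = 0.25.
Target odds: 0.02 ÷ 0.98 = 1/49.
Require 0.25ⁿ ≤ 1/49 ÷ (17/3) = 3/833.
0.25⁴ = 0.00390625 is still above 3/833 but 0.25⁵ = 1/1024 is at or below it, so n = 5.

5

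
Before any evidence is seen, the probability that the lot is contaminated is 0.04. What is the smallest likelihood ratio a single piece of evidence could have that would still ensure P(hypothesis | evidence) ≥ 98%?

1176

Prior odds = 0.04/0.96 = 1/24.
Target odds = 0.98/0.02 = 49.
Required Bayes factor = 49 ÷ (1/24) = 1176.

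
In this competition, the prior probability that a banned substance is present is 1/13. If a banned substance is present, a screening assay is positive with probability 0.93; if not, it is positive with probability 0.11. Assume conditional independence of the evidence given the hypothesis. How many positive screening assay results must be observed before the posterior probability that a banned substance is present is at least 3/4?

2

Prior odds = (1/13)/(12/13) = 1/12.
Likelihood ratio of a positive = 0.93/0.11 = 93/11.
Target odds: 0.75 ÷ 0.25 = 3.
Require (93/11)ⁿ ≥ 3 ÷ (1/12) = 36.
(93/11)¹ = 93/11 falls short of 36 but (93/11)² = 8649/121 reaches it, so n = 2.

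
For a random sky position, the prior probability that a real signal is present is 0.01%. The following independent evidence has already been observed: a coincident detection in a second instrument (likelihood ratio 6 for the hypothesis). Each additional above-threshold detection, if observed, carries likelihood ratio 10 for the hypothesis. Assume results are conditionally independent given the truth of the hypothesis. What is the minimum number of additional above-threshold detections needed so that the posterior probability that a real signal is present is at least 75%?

Prior odds = 0.0001/0.9999 = 1/9999.
Bayes factor of the evidence already in hand = 6.
Odds after that evidence = (1/9999) × 6 = 2/3333.
Target odds = 0.75/0.25 = 3.
Need 10ⁿ ≥ 3 ÷ (2/3333) = 4999.5.
10³ = 1000 falls short of 4999.5 but 10⁴ = 10000 reaches it, so n = 4.

4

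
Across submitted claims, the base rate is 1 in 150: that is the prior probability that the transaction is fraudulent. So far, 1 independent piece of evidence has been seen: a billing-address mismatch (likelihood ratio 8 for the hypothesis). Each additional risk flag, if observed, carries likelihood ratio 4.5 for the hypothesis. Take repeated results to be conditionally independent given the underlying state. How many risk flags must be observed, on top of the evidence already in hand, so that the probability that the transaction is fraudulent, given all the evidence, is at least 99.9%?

Prior odds = (1/150)/(149/150) = 1/149.
Bayes factor of the evidence already in hand = 8.
Odds after that evidence = (1/149) × 8 = 8/149.
Target odds = 0.999/0.001 = 999.
Need 4.5ⁿ ≥ 999 ÷ (8/149) = 18606.375.
4.5⁶ = 8303.765625 falls short of 18606.375 but 4.5⁷ = 4782969/128 reaches it, so n = 7.

7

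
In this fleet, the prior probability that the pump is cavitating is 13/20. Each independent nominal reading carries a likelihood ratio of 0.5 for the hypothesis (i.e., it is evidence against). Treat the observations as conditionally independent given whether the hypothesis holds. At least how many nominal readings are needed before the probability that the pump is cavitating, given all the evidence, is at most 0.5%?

9

Prior odds = 0.65/0.35 = 13/7.
Likelihood ratio per nominal reading = 0.5.
Target posterior odds = 0.005/0.995 = 1/199.
Require 0.5ⁿ ≤ 1/199 ÷ (13/7) = 7/2587.
0.5⁸ = 0.00390625 is still above 7/2587 but 0.5⁹ = 0.001953125 is at or below it, so n = 9.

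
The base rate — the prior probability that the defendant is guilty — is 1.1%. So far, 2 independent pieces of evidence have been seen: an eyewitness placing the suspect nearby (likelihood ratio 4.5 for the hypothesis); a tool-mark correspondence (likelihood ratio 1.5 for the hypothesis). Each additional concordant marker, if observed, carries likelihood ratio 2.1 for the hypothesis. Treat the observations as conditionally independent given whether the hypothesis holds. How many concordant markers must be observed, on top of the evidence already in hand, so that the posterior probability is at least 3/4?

Prior odds = 0.011/0.989 = 11/989.
Combined Bayes factor of the evidence already in hand = 4.5 × 1.5 = 6.75.
Odds after that evidence = (11/989) × 6.75 = 297/3956.
Target odds = 0.75/0.25 = 3.
Need 2.1ⁿ ≥ 3 ÷ (297/3956) = 3956/99.
2.1⁴ = 19.4481 falls short of 3956/99 but 2.1⁵ = 4084101/100000 reaches it, so n = 5.

5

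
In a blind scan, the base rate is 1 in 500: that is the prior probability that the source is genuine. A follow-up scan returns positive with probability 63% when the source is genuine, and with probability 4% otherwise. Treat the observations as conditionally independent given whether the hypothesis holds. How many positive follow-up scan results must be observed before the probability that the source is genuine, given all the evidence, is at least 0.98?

4

Prior odds = 0.002/0.998 = 1/499.
Likelihood ratio of a positive result = 0.63/0.04 = 15.75.
Target posterior odds = 0.98/0.02 = 49.
Require 15.75ⁿ ≥ 49 ÷ (1/499) = 24451.
15.75³ = 3906.984375 falls short of 24451 but 15.75⁴ = 15752961/256 reaches it, so n = 4.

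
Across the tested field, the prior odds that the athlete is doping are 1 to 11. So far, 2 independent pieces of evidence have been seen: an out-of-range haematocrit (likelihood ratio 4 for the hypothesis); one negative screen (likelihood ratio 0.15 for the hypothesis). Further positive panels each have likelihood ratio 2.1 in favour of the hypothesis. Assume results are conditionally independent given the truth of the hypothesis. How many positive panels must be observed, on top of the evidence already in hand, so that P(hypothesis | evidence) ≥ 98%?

10

Prior odds = 1/11.
Combined Bayes factor of the evidence already in hand = 4 × 0.15 = 0.6.
Odds after that evidence = (1/11) × 0.6 = 3/55.
Target odds = 0.98/0.02 = 49.
Need 2.1ⁿ ≥ 49 ÷ (3/55) = 2695/3.
2.1⁹ ≈794.28 falls short of 2695/3 but 2.1¹⁰ ≈1667.99 reaches it, so n = 10.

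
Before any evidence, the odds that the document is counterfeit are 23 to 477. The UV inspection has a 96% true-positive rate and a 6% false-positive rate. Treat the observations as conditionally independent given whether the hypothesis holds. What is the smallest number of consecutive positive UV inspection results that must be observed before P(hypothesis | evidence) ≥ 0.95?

Prior odds = 23/477.
Likelihood ratio of a positive result = 0.96/0.06 = 16.
Target posterior odds = 0.95/0.05 = 19.
Require 16ⁿ ≥ 19 ÷ (23/477) = 9063/23.
16² = 256 falls short of 9063/23 but 16³ = 4096 reaches it, so n = 3.

3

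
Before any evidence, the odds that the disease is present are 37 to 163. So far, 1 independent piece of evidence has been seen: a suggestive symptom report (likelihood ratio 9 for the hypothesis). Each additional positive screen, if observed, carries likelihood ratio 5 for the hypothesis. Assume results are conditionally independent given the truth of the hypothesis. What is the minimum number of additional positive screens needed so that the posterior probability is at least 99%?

3

Prior odds = 37/163.
Bayes factor of the evidence already in hand = 9.
Odds after that evidence = (37/163) × 9 = 333/163.
Target odds = 0.99/0.01 = 99.
Need 5ⁿ ≥ 99 ÷ (333/163) = 1793/37.
5² = 25 falls short of 1793/37 but 5³ = 125 reaches it, so n = 3.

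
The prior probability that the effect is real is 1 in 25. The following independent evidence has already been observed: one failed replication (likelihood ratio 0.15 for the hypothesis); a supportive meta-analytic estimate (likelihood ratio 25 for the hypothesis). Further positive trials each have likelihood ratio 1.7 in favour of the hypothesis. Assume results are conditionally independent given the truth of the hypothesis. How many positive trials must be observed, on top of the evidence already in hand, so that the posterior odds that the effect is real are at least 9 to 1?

Prior odds = 0.04/0.96 = 1/24.
Combined Bayes factor of the evidence already in hand = 0.15 × 25 = 3.75.
Odds after that evidence = (1/24) × 3.75 = 0.15625.
Target odds = 9.
Need 1.7ⁿ ≥ 9 ÷ 0.15625 = 57.6.
1.7⁷ = 410338673/10000000 falls short of 57.6 but 1.7⁸ ≈69.7576 reaches it, so n = 8.

8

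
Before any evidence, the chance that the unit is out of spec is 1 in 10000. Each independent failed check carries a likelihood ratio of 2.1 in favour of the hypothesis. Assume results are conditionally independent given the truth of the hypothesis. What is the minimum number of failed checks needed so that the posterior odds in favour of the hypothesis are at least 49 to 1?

Prior odds = 0.0001/0.9999 = 1/9999.
Likelihood ratio per failed check = 2.1.
Target odds = 49.
Need (1/9999) × 2.1ⁿ ≥ 49, i.e. 2.1ⁿ ≥ 489951.
2.1¹⁷ ≈300419 falls short of 489951 but 2.1¹⁸ ≈630881 reaches it, so n = 18.

18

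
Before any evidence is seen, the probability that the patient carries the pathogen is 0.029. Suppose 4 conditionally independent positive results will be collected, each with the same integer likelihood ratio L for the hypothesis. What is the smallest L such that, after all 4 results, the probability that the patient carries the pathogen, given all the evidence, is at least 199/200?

10

Prior odds = 0.029/0.971 = 29/971.
Target odds = 0.995/0.005 = 199.
Need L⁴ ≥ 199 ÷ (29/971) = 193229/29.
9⁴ = 6561 < 193229/29 ≤ 10000 = 10⁴, so L = 10.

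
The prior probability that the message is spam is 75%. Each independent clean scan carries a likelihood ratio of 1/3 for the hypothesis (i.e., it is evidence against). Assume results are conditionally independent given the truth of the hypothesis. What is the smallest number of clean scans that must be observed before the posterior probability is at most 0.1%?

Prior odds: 0.75 ÷ 0.25 = 3.
Likelihood ratio per clean scan = 1/3.
Target posterior odds = 0.001/0.999 = 1/999.
Require (1/3)ⁿ ≤ 1/999 ÷ 3 = 1/2997.
(1/3)⁷ = 1/2187 is still above 1/2997 but (1/3)⁸ = 1/6561 is at or below it, so n = 8.

8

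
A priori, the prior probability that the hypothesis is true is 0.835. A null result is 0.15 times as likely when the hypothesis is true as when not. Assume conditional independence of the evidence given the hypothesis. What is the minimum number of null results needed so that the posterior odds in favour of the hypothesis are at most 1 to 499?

5

Prior odds: 0.835 ÷ 0.165 = 167/33.
Likelihood ratio per null result = 0.15.
Target odds = 1/499.
Need (167/33) × 0.15ⁿ ≤ 1/499, i.e. 0.15ⁿ ≤ 33/83333.
0.15⁴ = 81/160000 is still above 33/83333 but 0.15⁵ = 243/3200000 is at or below it, so n = 5.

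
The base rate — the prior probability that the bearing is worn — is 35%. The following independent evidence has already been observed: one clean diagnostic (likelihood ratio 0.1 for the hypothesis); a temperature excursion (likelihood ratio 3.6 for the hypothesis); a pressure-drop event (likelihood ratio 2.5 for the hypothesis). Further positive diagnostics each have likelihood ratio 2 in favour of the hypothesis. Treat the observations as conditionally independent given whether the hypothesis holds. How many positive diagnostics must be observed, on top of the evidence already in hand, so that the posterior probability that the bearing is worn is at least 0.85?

4

Prior odds = 0.35/0.65 = 7/13.
Combined Bayes factor of the evidence already in hand = 0.1 × 3.6 × 2.5 = 0.9.
Odds after that evidence = (7/13) × 0.9 = 63/130.
Target odds = 0.85/0.15 = 17/3.
Need 2ⁿ ≥ 17/3 ÷ (63/130) = 2210/189.
2³ = 8 falls short of 2210/189 but 2⁴ = 16 reaches it, so n = 4.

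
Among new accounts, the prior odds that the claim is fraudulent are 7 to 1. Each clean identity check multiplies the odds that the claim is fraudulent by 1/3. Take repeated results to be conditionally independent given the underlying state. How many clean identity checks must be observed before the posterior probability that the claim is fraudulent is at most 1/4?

Prior odds = 7.
Likelihood ratio per clean identity check = 1/3.
Target odds: 0.25 ÷ 0.75 = 1/3.
Require (1/3)ⁿ ≤ 1/3 ÷ 7 = 1/21.
(1/3)² = 1/9 is still above 1/21 but (1/3)³ = 1/27 is at or below it, so n = 3.

3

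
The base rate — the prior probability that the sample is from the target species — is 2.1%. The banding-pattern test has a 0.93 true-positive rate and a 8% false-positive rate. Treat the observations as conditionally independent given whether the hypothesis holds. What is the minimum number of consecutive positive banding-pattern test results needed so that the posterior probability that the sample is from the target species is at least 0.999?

5

Prior odds = 0.021/0.979 = 21/979.
Likelihood ratio of a positive result = 0.93/0.08 = 11.625.
Target posterior odds = 0.999/0.001 = 999.
Need (21/979) × 11.625ⁿ ≥ 999, i.e. 11.625ⁿ ≥ 326007/7.
11.625⁴ = 74805201/4096 falls short of 326007/7 but 11.625⁵ ≈212307 reaches it, so n = 5.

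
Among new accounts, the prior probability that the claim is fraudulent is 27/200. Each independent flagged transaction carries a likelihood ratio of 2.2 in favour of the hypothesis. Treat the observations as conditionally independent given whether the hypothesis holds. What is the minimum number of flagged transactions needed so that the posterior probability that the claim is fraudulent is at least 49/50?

Prior odds = 0.135/0.865 = 27/173.
Likelihood ratio per flagged transaction = 2.2.
Target odds: 0.98 ÷ 0.02 = 49.
Require 2.2ⁿ ≥ 49 ÷ (27/173) = 8477/27.
2.2⁷ = 19487171/78125 falls short of 8477/27 but 2.2⁸ = 214358881/390625 reaches it, so n = 8.

8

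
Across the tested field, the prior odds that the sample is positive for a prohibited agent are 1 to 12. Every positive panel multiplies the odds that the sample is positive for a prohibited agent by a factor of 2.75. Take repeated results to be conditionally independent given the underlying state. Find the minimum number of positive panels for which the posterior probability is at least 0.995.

8

Prior odds = 1/12.
Likelihood ratio per positive panel = 2.75.
Target posterior odds = 0.995/0.005 = 199.
Need (1/12) × 2.75ⁿ ≥ 199, i.e. 2.75ⁿ ≥ 2388.
2.75⁷ = 19487171/16384 falls short of 2388 but 2.75⁸ = 214358881/65536 reaches it, so n = 8.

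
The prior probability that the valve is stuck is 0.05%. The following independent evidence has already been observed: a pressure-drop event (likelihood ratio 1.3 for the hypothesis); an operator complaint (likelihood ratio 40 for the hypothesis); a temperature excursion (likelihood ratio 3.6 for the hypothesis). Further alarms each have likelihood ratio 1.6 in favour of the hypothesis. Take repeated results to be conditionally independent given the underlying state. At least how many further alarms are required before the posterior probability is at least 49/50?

Prior odds = 0.0005/0.9995 = 1/1999.
Combined Bayes factor of the evidence already in hand = 1.3 × 40 × 3.6 = 187.2.
Odds after that evidence = (1/1999) × 187.2 = 936/9995.
Target odds = 0.98/0.02 = 49.
Need 1.6ⁿ ≥ 49 ÷ (936/9995) = 489755/936.
1.6¹³ ≈450.36 falls short of 489755/936 but 1.6¹⁴ ≈720.576 reaches it, so n = 14.

14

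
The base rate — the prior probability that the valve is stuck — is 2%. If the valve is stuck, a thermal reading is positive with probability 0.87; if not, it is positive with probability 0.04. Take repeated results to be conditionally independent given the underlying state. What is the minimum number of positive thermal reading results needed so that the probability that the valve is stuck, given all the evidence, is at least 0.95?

Prior odds: 0.02 ÷ 0.98 = 1/49.
Likelihood ratio of a positive = 0.87/0.04 = 21.75.
Target posterior odds = 0.95/0.05 = 19.
Require 21.75ⁿ ≥ 19 ÷ (1/49) = 931.
21.75² = 473.0625 falls short of 931 but 21.75³ = 658503/64 reaches it, so n = 3.

3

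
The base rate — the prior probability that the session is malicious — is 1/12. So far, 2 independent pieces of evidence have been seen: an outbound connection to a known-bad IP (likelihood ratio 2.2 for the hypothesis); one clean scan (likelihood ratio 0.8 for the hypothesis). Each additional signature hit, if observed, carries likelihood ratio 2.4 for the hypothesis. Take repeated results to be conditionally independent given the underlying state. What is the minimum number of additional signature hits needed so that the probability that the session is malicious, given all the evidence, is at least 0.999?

10

Prior odds = (1/12)/(11/12) = 1/11.
Combined Bayes factor of the evidence already in hand = 2.2 × 0.8 = 1.76.
Odds after that evidence = (1/11) × 1.76 = 0.16.
Target odds = 0.999/0.001 = 999.
Need 2.4ⁿ ≥ 999 ÷ 0.16 = 6243.75.
2.4⁹ ≈2641.81 falls short of 6243.75 but 2.4¹⁰ ≈6340.34 reaches it, so n = 10.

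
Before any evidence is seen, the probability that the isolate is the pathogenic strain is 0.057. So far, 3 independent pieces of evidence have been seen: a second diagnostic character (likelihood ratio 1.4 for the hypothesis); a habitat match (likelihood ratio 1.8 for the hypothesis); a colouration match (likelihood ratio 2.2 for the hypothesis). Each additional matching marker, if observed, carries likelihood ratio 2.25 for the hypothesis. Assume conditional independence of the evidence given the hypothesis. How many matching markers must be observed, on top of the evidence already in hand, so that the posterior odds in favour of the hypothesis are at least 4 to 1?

Prior odds = 0.057/0.943 = 57/943.
Combined Bayes factor of the evidence already in hand = 1.4 × 1.8 × 2.2 = 5.544.
Odds after that evidence = (57/943) × 5.544 = 39501/117875.
Target odds = 4.
Need 2.25ⁿ ≥ 4 ÷ (39501/117875) = 471500/39501.
2.25³ = 11.390625 falls short of 471500/39501 but 2.25⁴ = 25.62890625 reaches it, so n = 4.

4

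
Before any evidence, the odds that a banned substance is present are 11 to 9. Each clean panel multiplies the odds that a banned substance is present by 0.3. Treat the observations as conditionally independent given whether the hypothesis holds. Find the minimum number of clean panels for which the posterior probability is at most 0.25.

2

Prior odds = 11/9.
Likelihood ratio per clean panel = 0.3.
Target posterior odds = 0.25/0.75 = 1/3.
Require 0.3ⁿ ≤ 1/3 ÷ (11/9) = 3/11.
0.3¹ = 0.3 is still above 3/11 but 0.3² = 0.09 is at or below it, so n = 2.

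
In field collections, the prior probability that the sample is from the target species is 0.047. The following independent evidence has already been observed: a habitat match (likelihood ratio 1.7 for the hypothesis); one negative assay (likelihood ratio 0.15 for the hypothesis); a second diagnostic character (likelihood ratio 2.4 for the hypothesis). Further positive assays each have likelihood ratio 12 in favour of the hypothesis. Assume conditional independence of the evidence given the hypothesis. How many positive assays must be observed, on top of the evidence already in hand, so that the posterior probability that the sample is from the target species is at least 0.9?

Prior odds = 0.047/0.953 = 47/953.
Combined Bayes factor of the evidence already in hand = 1.7 × 0.15 × 2.4 = 0.612.
Odds after that evidence = (47/953) × 0.612 = 7191/238250.
Target odds = 0.9/0.1 = 9.
Need 12ⁿ ≥ 9 ÷ (7191/238250) = 238250/799.
12² = 144 falls short of 238250/799 but 12³ = 1728 reaches it, so n = 3.

3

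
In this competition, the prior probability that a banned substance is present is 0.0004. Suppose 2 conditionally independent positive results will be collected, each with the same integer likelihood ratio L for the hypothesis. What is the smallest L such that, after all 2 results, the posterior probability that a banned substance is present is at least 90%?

150

Prior odds = 0.0004/0.9996 = 1/2499.
Target odds = 0.9/0.1 = 9.
Need L² ≥ 9 ÷ (1/2499) = 22491.
149² = 22201 < 22491 ≤ 22500 = 150², so L = 150.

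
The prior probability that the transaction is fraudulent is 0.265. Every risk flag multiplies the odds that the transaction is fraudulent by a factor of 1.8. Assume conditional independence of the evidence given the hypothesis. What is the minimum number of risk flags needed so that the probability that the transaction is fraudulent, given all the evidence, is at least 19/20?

Prior odds = 0.265/0.735 = 53/147.
Likelihood ratio per risk flag = 1.8.
Target posterior odds = 0.95/0.05 = 19.
Require 1.8ⁿ ≥ 19 ÷ (53/147) = 2793/53.
1.8⁶ = 531441/15625 falls short of 2793/53 but 1.8⁷ = 4782969/78125 reaches it, so n = 7.

7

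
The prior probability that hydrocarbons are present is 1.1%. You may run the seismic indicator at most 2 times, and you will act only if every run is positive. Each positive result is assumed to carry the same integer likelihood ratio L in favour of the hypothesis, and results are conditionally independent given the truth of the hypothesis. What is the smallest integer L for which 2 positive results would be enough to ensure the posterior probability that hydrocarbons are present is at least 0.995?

Prior odds = 0.011/0.989 = 11/989.
Target odds = 0.995/0.005 = 199.
Need L² ≥ 199 ÷ (11/989) = 196811/11.
133² = 17689 < 196811/11 ≤ 17956 = 134², so L = 134.

134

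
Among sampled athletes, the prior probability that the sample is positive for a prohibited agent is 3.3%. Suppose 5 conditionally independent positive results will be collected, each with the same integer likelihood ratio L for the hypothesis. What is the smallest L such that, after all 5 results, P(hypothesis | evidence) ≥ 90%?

4

Prior odds = 0.033/0.967 = 33/967.
Target odds = 0.9/0.1 = 9.
Need L⁵ ≥ 9 ÷ (33/967) = 2901/11.
3⁵ = 243 < 2901/11 ≤ 1024 = 4⁵, so L = 4.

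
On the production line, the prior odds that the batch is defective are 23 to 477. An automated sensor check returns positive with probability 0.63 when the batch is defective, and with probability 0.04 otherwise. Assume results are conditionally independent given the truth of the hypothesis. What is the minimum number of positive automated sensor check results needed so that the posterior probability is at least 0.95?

Prior odds = 23/477.
Likelihood ratio of a positive result = 0.63/0.04 = 15.75.
Target posterior odds = 0.95/0.05 = 19.
Require 15.75ⁿ ≥ 19 ÷ (23/477) = 9063/23.
15.75² = 248.0625 falls short of 9063/23 but 15.75³ = 3906.984375 reaches it, so n = 3.

3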